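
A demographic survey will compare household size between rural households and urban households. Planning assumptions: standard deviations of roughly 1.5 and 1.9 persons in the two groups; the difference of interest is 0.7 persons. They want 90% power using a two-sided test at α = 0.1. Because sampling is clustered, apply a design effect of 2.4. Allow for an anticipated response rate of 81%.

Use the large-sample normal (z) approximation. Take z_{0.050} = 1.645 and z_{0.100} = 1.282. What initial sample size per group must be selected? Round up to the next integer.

n = (z_{α/2} + z_β)² · (σ₁² + σ₂²) / δ²
  = (1.645 + 1.282)² · (1.5² + 1.9² = 5.86) / 0.7²
  = 8.5673 · 5.86 / 0.49
  = 102.46
Design effect: 2.4 × 102.46 = 245.90.
Adjust for 81% response: 245.90 / 0.81 = 303.58.
Round up → n = 304 per group.

n = 304 per group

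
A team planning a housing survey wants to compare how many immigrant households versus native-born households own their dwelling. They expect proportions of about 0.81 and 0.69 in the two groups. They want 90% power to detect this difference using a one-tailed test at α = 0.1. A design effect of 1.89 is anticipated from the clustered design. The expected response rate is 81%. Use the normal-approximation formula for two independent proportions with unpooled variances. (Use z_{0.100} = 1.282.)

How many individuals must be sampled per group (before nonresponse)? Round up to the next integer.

n = 392 per group

n = (z_α + z_β)² · [p₁(1−p₁) + p₂(1−p₂)] / (p₁ − p₂)²
  = (1.282 + 1.282)² · (0.81·0.19 + 0.69·0.31) / (0.12)²
  = (2.564)² · (0.1539 + 0.2139) / 0.0144
  = 6.5741 · 0.3678 / 0.0144
  = 167.91
Design effect: 1.89 × 167.91 = 317.36.
Adjust for 81% response: 317.36 / 0.81 = 391.80.
Round up → n = 392 per group.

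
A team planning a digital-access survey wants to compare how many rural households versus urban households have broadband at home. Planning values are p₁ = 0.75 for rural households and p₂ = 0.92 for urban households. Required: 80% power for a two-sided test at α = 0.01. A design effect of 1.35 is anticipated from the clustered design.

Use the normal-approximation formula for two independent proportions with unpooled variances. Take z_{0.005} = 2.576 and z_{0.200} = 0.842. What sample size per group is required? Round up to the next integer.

n = 143 per group

n = (z_{α/2} + z_β)² · [p₁(1−p₁) + p₂(1−p₂)] / (p₁ − p₂)²
  = (2.576 + 0.842)² · (0.75·0.25 + 0.92·0.08) / (-0.17)²
  = (3.418)² · (0.1875 + 0.0736) / 0.0289
  = 11.6827 · 0.2611 / 0.0289
  = 105.55
Design effect: 1.35 × 105.55 = 142.49.
Round up → n = 143 per group.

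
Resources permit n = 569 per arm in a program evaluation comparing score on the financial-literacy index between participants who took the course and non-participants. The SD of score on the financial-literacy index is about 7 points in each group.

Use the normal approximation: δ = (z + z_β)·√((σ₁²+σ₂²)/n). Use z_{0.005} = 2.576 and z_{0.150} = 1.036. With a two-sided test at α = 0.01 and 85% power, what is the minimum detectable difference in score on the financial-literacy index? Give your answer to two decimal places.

δ = (z_{α/2} + z_β) · √((σ₁²+σ₂²)/n)
  = (2.576 + 1.036) · √(98/569)
  = 3.612 · √0.17223
  = 3.612 · 0.4150
  = 1.4990

Minimum detectable difference ≈ 1.50 points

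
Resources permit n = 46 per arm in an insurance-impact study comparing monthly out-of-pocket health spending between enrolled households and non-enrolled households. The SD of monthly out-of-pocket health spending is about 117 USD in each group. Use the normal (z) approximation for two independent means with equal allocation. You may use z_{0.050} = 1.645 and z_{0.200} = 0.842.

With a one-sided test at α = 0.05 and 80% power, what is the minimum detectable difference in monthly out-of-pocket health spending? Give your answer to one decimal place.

Minimum detectable difference ≈ 60.7 USD

δ = (z_α + z_β) · √((σ₁²+σ₂²)/n)
  = (1.645 + 0.842) · √(27378/46)
  = 2.487 · √595.1739
  = 2.487 · 24.3962
  = 60.6733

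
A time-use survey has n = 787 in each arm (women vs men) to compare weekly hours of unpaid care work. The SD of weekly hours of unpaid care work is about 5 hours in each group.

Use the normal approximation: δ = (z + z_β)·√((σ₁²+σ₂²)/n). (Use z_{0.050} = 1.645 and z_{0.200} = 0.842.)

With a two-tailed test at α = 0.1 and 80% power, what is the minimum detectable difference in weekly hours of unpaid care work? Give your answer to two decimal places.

Minimum detectable difference ≈ 0.63 hours

δ = (z_{α/2} + z_β) · √((σ₁²+σ₂²)/n)
  = (1.645 + 0.842) · √(50/787)
  = 2.487 · √0.06353
  = 2.487 · 0.2521
  = 0.6269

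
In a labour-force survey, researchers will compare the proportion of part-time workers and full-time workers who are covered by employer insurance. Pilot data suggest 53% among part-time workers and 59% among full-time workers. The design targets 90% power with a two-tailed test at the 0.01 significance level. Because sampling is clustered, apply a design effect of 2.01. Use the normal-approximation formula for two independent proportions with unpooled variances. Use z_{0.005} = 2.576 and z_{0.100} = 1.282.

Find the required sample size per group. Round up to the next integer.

n = (z_{α/2} + z_β)² · [p₁(1−p₁) + p₂(1−p₂)] / (p₁ − p₂)²
  = (2.576 + 1.282)² · (0.53·0.47 + 0.59·0.41) / (-0.06)²
  = (3.858)² · (0.2491 + 0.2419) / 0.0036
  = 14.8842 · 0.4910 / 0.0036
  = 2030.03
Design effect: 2.01 × 2030.03 = 4080.37.
Round up → n = 4081 per group.

n = 4081 per group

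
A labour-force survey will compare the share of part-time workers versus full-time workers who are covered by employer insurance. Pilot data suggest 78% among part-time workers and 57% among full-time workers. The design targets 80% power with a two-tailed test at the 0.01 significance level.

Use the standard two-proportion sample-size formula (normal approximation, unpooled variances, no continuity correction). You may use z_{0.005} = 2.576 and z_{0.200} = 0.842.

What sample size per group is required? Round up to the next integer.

n = 111 per group

n = (z_{α/2} + z_β)² · [p₁(1−p₁) + p₂(1−p₂)] / (p₁ − p₂)²
  = (2.576 + 0.842)² · (0.78·0.22 + 0.57·0.43) / (0.21)²
  = (3.418)² · (0.1716 + 0.2451) / 0.0441
  = 11.6827 · 0.4167 / 0.0441
  = 110.39
Round up → n = 111 per group.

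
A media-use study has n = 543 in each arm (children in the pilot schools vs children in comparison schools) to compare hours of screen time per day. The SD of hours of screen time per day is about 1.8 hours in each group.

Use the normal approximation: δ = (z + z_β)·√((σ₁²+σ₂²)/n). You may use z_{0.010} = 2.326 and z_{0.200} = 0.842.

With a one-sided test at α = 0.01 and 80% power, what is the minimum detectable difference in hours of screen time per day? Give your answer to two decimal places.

δ = (z_α + z_β) · √((σ₁²+σ₂²)/n)
  = (2.326 + 0.842) · √(6.48/543)
  = 3.168 · √0.01193
  = 3.168 · 0.1092
  = 0.3461

Minimum detectable difference ≈ 0.35 hours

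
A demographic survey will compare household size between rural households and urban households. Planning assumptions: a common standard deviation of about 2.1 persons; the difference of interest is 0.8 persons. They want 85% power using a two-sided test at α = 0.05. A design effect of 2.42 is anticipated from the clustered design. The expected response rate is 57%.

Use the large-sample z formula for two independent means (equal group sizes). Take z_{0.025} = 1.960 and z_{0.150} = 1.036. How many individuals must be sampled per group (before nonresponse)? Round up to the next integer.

n = (z_{α/2} + z_β)² · (σ₁² + σ₂²) / δ²
  = (1.960 + 1.036)² · (2·2.1² = 8.82) / 0.8²
  = 8.9760 · 8.82 / 0.64
  = 123.70
Design effect: 2.42 × 123.70 = 299.36.
Adjust for 57% response: 299.36 / 0.57 = 525.19.
Round up → n = 526 per group.

n = 526 per group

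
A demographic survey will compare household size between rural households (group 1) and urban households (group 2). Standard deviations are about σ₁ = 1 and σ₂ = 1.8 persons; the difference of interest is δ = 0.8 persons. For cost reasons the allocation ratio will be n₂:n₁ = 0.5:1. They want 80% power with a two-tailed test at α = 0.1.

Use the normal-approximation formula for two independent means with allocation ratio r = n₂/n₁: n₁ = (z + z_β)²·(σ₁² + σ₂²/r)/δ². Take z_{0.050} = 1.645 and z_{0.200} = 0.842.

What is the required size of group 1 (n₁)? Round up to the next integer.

n₁ = (z_{α/2} + z_β)² · (σ₁² + σ₂²/r) / δ²
   = (1.645 + 0.842)² · (1² + 1.8²/0.5) / 0.8²
   = 6.1852 · (1 + 6.48) / 0.64
   = 6.1852 · 7.48 / 0.64
   = 72.29
Round up → n₁ = 73; n₂ = r·n₁ = 0.5 × 73 = 37.

n₁ = 73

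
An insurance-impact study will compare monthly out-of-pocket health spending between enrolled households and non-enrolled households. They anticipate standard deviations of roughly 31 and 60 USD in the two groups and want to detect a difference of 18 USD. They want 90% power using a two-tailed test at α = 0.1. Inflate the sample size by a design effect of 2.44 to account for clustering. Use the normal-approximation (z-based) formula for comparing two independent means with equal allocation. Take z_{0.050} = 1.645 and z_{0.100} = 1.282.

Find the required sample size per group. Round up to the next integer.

n = (z_{α/2} + z_β)² · (σ₁² + σ₂²) / δ²
  = (1.645 + 1.282)² · (31² + 60² = 4561) / 18²
  = 8.5673 · 4561 / 324
  = 120.60
Design effect: 2.44 × 120.60 = 294.27.
Round up → n = 295 per group.

n = 295 per group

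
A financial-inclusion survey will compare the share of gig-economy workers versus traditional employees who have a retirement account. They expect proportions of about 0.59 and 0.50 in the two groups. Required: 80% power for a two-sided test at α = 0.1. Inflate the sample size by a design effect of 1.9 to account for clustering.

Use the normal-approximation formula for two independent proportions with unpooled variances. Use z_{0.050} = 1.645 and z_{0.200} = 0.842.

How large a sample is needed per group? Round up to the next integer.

n = (z_{α/2} + z_β)² · [p₁(1−p₁) + p₂(1−p₂)] / (p₁ − p₂)²
  = (1.645 + 0.842)² · (0.59·0.41 + 0.50·0.50) / (0.09)²
  = (2.487)² · (0.2419 + 0.2500) / 0.0081
  = 6.1852 · 0.4919 / 0.0081
  = 375.62
Design effect: 1.9 × 375.62 = 713.67.
Round up → n = 714 per group.

n = 714 per group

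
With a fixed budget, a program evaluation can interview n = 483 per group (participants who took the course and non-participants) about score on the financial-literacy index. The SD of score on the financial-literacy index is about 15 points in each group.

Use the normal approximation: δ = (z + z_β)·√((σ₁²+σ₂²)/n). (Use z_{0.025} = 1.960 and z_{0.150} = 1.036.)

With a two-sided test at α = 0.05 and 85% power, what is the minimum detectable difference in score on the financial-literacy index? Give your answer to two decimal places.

δ = (z_{α/2} + z_β) · √((σ₁²+σ₂²)/n)
  = (1.960 + 1.036) · √(450/483)
  = 2.996 · √0.93168
  = 2.996 · 0.9652
  = 2.8918

Minimum detectable difference ≈ 2.89 points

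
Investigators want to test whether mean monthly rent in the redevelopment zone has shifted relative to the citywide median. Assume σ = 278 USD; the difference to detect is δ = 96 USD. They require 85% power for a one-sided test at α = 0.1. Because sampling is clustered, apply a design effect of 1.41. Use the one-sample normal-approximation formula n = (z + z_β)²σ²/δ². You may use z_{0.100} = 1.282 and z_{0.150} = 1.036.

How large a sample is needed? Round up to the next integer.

n = 64

n = (z_α + z_β)² · σ² / δ²
  = (1.282 + 1.036)² · 278² / 96²
  = 5.3731 · 77284 / 9216
  = 45.06
Design effect: 1.41 × 45.06 = 63.53.
Round up → n = 64.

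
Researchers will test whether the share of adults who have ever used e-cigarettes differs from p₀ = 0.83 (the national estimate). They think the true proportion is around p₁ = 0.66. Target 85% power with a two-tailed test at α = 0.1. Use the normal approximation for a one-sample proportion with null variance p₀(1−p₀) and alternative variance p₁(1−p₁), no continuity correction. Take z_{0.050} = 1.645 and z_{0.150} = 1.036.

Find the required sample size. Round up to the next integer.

n = 43

n = [z_{α/2}·√(p₀q₀) + z_β·√(p₁q₁)]² / (p₁ − p₀)²
  = [1.645·√(0.83·0.17) + 1.036·√(0.66·0.34)]² / (-0.17)²
  = [1.645·0.3756 + 1.036·0.4737]² / 0.0289
  = [1.1087]² / 0.0289
  = 42.53
Round up → n = 43.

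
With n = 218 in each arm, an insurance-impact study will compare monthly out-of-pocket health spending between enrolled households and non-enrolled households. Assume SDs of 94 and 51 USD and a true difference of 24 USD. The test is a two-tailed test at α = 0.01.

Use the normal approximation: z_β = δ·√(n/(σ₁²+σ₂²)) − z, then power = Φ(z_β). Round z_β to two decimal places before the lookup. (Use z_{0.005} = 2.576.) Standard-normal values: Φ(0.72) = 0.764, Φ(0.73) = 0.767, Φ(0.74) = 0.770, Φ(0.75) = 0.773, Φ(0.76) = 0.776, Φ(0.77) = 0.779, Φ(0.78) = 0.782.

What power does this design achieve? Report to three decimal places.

z_β = δ·√(n/(σ₁²+σ₂²)) − z_{α/2}
    = 24 · √(218/11437) − 2.576
    = 24 · 0.13806 − 2.576
    = 3.3135 − 2.576 = 0.7375 → 0.74
Power = Φ(0.74) = 0.770.

Power ≈ 0.770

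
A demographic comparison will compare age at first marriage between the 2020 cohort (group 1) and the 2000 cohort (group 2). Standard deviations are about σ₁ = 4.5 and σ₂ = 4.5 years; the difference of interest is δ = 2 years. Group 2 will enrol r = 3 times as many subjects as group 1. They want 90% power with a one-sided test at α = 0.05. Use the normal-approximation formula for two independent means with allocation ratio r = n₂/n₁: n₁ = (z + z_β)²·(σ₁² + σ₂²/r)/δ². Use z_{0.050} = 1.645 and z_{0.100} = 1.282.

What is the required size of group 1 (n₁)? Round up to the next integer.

n₁ = 58

n₁ = (z_α + z_β)² · (σ₁² + σ₂²/r) / δ²
   = (1.645 + 1.282)² · (4.5² + 4.5²/3) / 2²
   = 8.5673 · (20.25 + 6.75) / 4
   = 8.5673 · 27 / 4
   = 57.83
Round up → n₁ = 58; n₂ = r·n₁ = 3 × 58 = 174.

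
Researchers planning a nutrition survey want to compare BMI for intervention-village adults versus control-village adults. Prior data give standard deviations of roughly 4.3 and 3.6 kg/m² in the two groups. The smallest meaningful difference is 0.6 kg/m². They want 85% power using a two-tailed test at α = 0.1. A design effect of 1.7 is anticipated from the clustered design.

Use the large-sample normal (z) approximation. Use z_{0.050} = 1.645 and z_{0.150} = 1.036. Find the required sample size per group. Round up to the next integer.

n = (z_{α/2} + z_β)² · (σ₁² + σ₂²) / δ²
  = (1.645 + 1.036)² · (4.3² + 3.6² = 31.45) / 0.6²
  = 7.1878 · 31.45 / 0.36
  = 627.93
Design effect: 1.7 × 627.93 = 1067.48.
Round up → n = 1068 per group.

n = 1068 per group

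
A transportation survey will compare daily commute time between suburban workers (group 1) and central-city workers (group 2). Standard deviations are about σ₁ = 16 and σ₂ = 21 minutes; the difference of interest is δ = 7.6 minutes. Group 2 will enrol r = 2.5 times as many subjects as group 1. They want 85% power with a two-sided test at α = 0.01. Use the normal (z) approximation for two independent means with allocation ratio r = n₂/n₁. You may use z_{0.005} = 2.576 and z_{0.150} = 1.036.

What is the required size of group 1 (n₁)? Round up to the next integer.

n₁ = (z_{α/2} + z_β)² · (σ₁² + σ₂²/r) / δ²
   = (2.576 + 1.036)² · (16² + 21²/2.5) / 7.6²
   = 13.0465 · (256 + 176.4) / 57.76
   = 13.0465 · 432.4 / 57.76
   = 97.67
Round up → n₁ = 98; n₂ = r·n₁ = 2.5 × 98 = 245.

n₁ = 98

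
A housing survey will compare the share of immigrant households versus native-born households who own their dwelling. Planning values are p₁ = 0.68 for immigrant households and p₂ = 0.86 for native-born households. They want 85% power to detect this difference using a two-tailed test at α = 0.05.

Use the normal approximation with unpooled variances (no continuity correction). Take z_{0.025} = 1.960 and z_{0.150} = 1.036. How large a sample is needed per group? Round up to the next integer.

n = 94 per group

n = (z_{α/2} + z_β)² · [p₁(1−p₁) + p₂(1−p₂)] / (p₁ − p₂)²
  = (1.960 + 1.036)² · (0.68·0.32 + 0.86·0.14) / (-0.18)²
  = (2.996)² · (0.2176 + 0.1204) / 0.0324
  = 8.9760 · 0.3380 / 0.0324
  = 93.64
Round up → n = 94 per group.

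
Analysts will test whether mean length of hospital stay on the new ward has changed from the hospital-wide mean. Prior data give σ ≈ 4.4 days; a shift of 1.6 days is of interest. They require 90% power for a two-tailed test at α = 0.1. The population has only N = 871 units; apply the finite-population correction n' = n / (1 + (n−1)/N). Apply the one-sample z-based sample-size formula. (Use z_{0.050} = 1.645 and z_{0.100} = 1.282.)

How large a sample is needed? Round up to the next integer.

n = 61

n = (z_{α/2} + z_β)² · σ² / δ²
  = (1.645 + 1.282)² · 4.4² / 1.6²
  = 8.5673 · 19.36 / 2.56
  = 64.79
Finite-population correction (N = 871): 64.79 / (1 + (64.79 − 1)/871) = 60.37.
Round up → n = 61.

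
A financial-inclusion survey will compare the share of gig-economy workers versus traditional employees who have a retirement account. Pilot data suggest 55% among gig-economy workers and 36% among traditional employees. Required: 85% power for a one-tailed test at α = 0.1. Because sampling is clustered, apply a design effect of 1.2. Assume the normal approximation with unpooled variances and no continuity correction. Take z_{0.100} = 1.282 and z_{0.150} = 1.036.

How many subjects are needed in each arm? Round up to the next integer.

n = (z_α + z_β)² · [p₁(1−p₁) + p₂(1−p₂)] / (p₁ − p₂)²
  = (1.282 + 1.036)² · (0.55·0.45 + 0.36·0.64) / (0.19)²
  = (2.318)² · (0.2475 + 0.2304) / 0.0361
  = 5.3731 · 0.4779 / 0.0361
  = 71.13
Design effect: 1.2 × 71.13 = 85.36.
Round up → n = 86 per group.

n = 86 per group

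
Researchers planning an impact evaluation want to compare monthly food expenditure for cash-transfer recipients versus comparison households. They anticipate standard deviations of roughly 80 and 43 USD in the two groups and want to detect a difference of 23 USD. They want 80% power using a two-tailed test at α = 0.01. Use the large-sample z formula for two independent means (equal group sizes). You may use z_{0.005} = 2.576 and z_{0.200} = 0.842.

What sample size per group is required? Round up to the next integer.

n = 183 per group

n = (z_{α/2} + z_β)² · (σ₁² + σ₂²) / δ²
  = (2.576 + 0.842)² · (80² + 43² = 8249) / 23²
  = 11.6827 · 8249 / 529
  = 182.18
Round up → n = 183 per group.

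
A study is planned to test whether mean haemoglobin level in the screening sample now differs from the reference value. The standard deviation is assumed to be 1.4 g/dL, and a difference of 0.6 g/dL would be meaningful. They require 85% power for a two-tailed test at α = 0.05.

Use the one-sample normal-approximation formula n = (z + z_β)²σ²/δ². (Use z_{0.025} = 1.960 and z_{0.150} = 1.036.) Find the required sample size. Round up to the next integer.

n = (z_{α/2} + z_β)² · σ² / δ²
  = (1.960 + 1.036)² · 1.4² / 0.6²
  = 8.9760 · 1.96 / 0.36
  = 48.87
Round up → n = 49.

n = 49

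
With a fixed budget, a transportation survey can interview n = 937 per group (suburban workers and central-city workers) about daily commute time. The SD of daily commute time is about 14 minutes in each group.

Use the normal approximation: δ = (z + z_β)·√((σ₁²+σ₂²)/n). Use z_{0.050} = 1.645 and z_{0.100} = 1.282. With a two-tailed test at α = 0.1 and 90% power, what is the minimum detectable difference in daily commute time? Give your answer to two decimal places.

Minimum detectable difference ≈ 1.89 minutes

δ = (z_{α/2} + z_β) · √((σ₁²+σ₂²)/n)
  = (1.645 + 1.282) · √(392/937)
  = 2.927 · √0.41836
  = 2.927 · 0.6468
  = 1.8932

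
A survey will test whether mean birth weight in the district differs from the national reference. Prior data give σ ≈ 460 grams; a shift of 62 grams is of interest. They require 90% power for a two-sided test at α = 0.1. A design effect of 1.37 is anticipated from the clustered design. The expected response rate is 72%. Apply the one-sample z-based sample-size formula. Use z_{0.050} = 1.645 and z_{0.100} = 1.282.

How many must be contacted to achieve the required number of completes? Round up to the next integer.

n = 898

n = (z_{α/2} + z_β)² · σ² / δ²
  = (1.645 + 1.282)² · 460² / 62²
  = 8.5673 · 211600 / 3844
  = 471.60
Design effect: 1.37 × 471.60 = 646.10.
Adjust for 72% response: 646.10 / 0.72 = 897.36.
Round up → n = 898.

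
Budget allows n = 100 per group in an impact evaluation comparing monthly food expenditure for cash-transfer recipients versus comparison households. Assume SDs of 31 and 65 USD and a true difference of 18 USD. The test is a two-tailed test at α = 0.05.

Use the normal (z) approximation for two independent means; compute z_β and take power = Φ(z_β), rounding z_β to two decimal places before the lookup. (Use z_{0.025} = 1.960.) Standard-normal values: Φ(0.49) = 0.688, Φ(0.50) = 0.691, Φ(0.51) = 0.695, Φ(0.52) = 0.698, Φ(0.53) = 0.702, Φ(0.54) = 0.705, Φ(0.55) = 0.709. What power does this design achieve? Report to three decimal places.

Power ≈ 0.705

z_β = δ·√(n/(σ₁²+σ₂²)) − z_{α/2}
    = 18 · √(100/5186) − 1.960
    = 18 · 0.13886 − 1.960
    = 2.4995 − 1.960 = 0.5395 → 0.54
Power = Φ(0.54) = 0.705.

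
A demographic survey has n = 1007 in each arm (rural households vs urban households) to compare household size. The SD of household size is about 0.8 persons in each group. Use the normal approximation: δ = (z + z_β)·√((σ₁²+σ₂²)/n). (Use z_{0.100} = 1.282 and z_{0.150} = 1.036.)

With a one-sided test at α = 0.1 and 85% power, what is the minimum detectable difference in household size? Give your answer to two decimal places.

δ = (z_α + z_β) · √((σ₁²+σ₂²)/n)
  = (1.282 + 1.036) · √(1.28/1007)
  = 2.318 · √0.00127
  = 2.318 · 0.0357
  = 0.0826

Minimum detectable difference ≈ 0.08 persons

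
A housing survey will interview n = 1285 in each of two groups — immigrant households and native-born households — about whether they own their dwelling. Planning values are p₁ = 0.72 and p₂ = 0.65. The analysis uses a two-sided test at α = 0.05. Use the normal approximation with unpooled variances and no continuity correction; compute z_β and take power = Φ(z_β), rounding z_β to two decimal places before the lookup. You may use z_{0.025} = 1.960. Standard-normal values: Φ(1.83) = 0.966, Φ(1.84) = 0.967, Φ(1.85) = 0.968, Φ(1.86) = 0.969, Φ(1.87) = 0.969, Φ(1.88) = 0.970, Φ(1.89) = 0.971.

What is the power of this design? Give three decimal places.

z_β = |p₁−p₂|·√(n/[p₁q₁+p₂q₂]) − z_{α/2}
    = 0.07 · √(1285/0.4291) − 1.960
    = 0.07 · 54.7233 − 1.960
    = 3.8306 − 1.960 = 1.8706 → 1.87
Power = Φ(1.87) = 0.969.

Power ≈ 0.969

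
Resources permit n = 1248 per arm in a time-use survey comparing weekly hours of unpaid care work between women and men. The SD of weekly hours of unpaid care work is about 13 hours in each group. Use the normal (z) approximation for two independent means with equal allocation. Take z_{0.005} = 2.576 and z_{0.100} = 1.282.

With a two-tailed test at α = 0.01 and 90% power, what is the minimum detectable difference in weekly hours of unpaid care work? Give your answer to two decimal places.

δ = (z_{α/2} + z_β) · √((σ₁²+σ₂²)/n)
  = (2.576 + 1.282) · √(338/1248)
  = 3.858 · √0.27083
  = 3.858 · 0.5204
  = 2.0078

Minimum detectable difference ≈ 2.01 hours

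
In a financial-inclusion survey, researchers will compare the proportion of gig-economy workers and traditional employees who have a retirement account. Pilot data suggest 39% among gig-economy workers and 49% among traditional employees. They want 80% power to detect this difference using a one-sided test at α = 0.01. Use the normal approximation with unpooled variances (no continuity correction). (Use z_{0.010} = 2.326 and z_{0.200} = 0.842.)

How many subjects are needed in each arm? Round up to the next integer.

n = (z_α + z_β)² · [p₁(1−p₁) + p₂(1−p₂)] / (p₁ − p₂)²
  = (2.326 + 0.842)² · (0.39·0.61 + 0.49·0.51) / (-0.10)²
  = (3.168)² · (0.2379 + 0.2499) / 0.0100
  = 10.0362 · 0.4878 / 0.0100
  = 489.57
Round up → n = 490 per group.

n = 490 per group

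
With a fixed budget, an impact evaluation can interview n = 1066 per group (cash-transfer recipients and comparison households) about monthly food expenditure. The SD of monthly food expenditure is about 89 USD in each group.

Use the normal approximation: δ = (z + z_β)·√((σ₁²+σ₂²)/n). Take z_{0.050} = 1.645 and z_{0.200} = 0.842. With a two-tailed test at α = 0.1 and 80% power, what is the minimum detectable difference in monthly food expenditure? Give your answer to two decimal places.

Minimum detectable difference ≈ 9.59 USD

δ = (z_{α/2} + z_β) · √((σ₁²+σ₂²)/n)
  = (1.645 + 0.842) · √(15842/1066)
  = 2.487 · √14.8612
  = 2.487 · 3.8550
  = 9.5874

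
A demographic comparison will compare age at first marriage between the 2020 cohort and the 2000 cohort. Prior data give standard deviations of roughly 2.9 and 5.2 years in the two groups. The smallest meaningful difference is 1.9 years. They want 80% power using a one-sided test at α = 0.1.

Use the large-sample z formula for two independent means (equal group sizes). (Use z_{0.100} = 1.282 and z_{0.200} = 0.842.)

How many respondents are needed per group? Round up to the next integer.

n = 45 per group

n = (z_α + z_β)² · (σ₁² + σ₂²) / δ²
  = (1.282 + 0.842)² · (2.9² + 5.2² = 35.45) / 1.9²
  = 4.5114 · 35.45 / 3.61
  = 44.30
Round up → n = 45 per group.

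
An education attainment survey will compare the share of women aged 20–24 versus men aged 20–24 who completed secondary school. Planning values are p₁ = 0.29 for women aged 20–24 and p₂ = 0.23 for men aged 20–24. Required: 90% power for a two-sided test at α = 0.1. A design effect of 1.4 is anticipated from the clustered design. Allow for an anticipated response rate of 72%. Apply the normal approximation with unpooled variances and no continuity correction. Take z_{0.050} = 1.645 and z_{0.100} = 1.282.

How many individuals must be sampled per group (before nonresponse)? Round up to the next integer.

n = 1773 per group

n = (z_{α/2} + z_β)² · [p₁(1−p₁) + p₂(1−p₂)] / (p₁ − p₂)²
  = (1.645 + 1.282)² · (0.29·0.71 + 0.23·0.77) / (0.06)²
  = (2.927)² · (0.2059 + 0.1771) / 0.0036
  = 8.5673 · 0.3830 / 0.0036
  = 911.47
Design effect: 1.4 × 911.47 = 1276.06.
Adjust for 72% response: 1276.06 / 0.72 = 1772.30.
Round up → n = 1773 per group.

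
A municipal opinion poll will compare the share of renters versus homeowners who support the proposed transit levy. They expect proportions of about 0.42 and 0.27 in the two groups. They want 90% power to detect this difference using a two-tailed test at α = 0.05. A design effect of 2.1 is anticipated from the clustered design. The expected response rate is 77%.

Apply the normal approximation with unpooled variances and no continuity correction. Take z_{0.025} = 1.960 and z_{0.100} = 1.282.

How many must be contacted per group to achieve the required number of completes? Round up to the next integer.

n = (z_{α/2} + z_β)² · [p₁(1−p₁) + p₂(1−p₂)] / (p₁ − p₂)²
  = (1.960 + 1.282)² · (0.42·0.58 + 0.27·0.73) / (0.15)²
  = (3.242)² · (0.2436 + 0.1971) / 0.0225
  = 10.5106 · 0.4407 / 0.0225
  = 205.87
Design effect: 2.1 × 205.87 = 432.32.
Adjust for 77% response: 432.32 / 0.77 = 561.46.
Round up → n = 562 per group.

n = 562 per group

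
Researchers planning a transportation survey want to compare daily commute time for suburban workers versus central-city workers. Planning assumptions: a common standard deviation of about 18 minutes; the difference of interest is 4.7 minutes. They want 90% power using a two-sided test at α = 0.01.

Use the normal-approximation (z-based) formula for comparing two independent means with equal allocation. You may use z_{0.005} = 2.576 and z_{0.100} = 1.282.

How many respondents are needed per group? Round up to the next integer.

n = (z_{α/2} + z_β)² · (σ₁² + σ₂²) / δ²
  = (2.576 + 1.282)² · (2·18² = 648) / 4.7²
  = 14.8842 · 648 / 22.09
  = 436.62
Round up → n = 437 per group.

n = 437 per group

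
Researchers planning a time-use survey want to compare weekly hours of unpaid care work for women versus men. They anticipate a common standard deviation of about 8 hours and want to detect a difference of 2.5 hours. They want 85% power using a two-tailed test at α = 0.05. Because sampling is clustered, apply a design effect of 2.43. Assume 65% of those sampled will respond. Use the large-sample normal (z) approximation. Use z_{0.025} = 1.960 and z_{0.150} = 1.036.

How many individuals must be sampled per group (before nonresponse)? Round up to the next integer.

n = 688 per group

n = (z_{α/2} + z_β)² · (σ₁² + σ₂²) / δ²
  = (1.960 + 1.036)² · (2·8² = 128) / 2.5²
  = 8.9760 · 128 / 6.25
  = 183.83
Design effect: 2.43 × 183.83 = 446.70.
Adjust for 65% response: 446.70 / 0.65 = 687.24.
Round up → n = 688 per group.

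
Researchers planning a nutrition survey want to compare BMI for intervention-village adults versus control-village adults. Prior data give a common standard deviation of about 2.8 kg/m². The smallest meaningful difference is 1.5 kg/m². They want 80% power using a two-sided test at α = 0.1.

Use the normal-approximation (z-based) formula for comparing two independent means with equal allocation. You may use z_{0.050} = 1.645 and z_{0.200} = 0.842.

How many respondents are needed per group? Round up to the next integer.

n = (z_{α/2} + z_β)² · (σ₁² + σ₂²) / δ²
  = (1.645 + 0.842)² · (2·2.8² = 15.68) / 1.5²
  = 6.1852 · 15.68 / 2.25
  = 43.10
Round up → n = 44 per group.

n = 44 per group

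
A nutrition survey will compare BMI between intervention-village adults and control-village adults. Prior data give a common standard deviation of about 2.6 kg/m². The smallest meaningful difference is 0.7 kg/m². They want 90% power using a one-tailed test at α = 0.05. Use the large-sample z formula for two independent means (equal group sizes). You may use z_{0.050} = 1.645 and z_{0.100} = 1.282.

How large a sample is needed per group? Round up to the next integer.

n = 237 per group

n = (z_α + z_β)² · (σ₁² + σ₂²) / δ²
  = (1.645 + 1.282)² · (2·2.6² = 13.52) / 0.7²
  = 8.5673 · 13.52 / 0.49
  = 236.39
Round up → n = 237 per group.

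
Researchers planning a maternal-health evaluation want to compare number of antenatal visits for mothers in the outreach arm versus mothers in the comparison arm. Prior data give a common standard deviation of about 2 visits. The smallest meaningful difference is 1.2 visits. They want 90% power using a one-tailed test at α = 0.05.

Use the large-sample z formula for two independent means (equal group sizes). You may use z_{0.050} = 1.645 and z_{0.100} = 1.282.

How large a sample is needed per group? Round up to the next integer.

n = (z_α + z_β)² · (σ₁² + σ₂²) / δ²
  = (1.645 + 1.282)² · (2·2² = 8) / 1.2²
  = 8.5673 · 8 / 1.44
  = 47.60
Round up → n = 48 per group.

n = 48 per group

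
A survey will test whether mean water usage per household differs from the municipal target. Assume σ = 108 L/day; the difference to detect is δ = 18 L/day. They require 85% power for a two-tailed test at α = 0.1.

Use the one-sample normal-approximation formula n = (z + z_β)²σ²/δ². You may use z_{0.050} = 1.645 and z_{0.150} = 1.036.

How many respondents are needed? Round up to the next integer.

n = (z_{α/2} + z_β)² · σ² / δ²
  = (1.645 + 1.036)² · 108² / 18²
  = 7.1878 · 11664 / 324
  = 258.76
Round up → n = 259.

n = 259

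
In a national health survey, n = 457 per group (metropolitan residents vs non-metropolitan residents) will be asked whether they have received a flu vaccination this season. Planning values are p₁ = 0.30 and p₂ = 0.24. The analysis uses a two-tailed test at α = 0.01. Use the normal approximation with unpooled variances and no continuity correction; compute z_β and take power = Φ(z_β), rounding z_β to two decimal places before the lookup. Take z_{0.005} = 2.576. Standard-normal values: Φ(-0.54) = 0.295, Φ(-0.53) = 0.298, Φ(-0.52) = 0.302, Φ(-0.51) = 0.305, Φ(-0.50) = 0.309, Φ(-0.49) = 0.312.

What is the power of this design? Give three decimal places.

Power ≈ 0.298

z_β = |p₁−p₂|·√(n/[p₁q₁+p₂q₂]) − z_{α/2}
    = 0.06 · √(457/0.3924) − 2.576
    = 0.06 · 34.1266 − 2.576
    = 2.0476 − 2.576 = -0.5284 → -0.53
Power = Φ(-0.53) = 0.298.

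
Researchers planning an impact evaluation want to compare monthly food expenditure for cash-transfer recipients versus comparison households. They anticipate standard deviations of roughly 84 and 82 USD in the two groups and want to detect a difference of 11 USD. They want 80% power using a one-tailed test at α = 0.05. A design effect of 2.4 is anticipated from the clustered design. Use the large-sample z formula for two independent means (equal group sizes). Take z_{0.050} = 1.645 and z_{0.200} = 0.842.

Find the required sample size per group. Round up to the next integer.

n = 1691 per group

n = (z_α + z_β)² · (σ₁² + σ₂²) / δ²
  = (1.645 + 0.842)² · (84² + 82² = 13780) / 11²
  = 6.1852 · 13780 / 121
  = 704.39
Design effect: 2.4 × 704.39 = 1690.54.
Round up → n = 1691 per group.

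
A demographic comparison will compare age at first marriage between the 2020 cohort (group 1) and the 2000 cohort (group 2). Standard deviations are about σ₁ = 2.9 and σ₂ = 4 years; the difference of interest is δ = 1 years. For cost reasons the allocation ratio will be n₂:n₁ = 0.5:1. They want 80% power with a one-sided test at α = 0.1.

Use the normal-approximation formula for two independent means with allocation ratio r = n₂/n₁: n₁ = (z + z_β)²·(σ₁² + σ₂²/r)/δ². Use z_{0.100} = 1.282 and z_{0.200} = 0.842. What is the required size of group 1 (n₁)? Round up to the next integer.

n₁ = (z_α + z_β)² · (σ₁² + σ₂²/r) / δ²
   = (1.282 + 0.842)² · (2.9² + 4²/0.5) / 1²
   = 4.5114 · (8.41 + 32) / 1
   = 4.5114 · 40.41 / 1
   = 182.30
Round up → n₁ = 183; n₂ = r·n₁ = 0.5 × 183 = 92.

n₁ = 183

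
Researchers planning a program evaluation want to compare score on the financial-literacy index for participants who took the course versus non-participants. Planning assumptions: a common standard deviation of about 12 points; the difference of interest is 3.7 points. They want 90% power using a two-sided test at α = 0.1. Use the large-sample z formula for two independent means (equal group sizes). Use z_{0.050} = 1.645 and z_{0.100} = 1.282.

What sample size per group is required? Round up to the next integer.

n = (z_{α/2} + z_β)² · (σ₁² + σ₂²) / δ²
  = (1.645 + 1.282)² · (2·12² = 288) / 3.7²
  = 8.5673 · 288 / 13.69
  = 180.23
Round up → n = 181 per group.

n = 181 per group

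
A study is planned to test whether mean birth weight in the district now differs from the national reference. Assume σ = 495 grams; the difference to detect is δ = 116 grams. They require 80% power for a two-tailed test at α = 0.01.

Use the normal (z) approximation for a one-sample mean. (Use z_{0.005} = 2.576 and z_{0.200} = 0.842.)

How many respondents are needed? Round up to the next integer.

n = 213

n = (z_{α/2} + z_β)² · σ² / δ²
  = (2.576 + 0.842)² · 495² / 116²
  = 11.6827 · 245025 / 13456
  = 212.73
Round up → n = 213.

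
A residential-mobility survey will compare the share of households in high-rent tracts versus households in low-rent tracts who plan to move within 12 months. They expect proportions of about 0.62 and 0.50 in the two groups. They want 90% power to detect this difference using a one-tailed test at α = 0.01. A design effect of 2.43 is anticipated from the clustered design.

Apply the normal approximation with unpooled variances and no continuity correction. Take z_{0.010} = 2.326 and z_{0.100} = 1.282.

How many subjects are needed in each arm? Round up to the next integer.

n = (z_α + z_β)² · [p₁(1−p₁) + p₂(1−p₂)] / (p₁ − p₂)²
  = (2.326 + 1.282)² · (0.62·0.38 + 0.50·0.50) / (0.12)²
  = (3.608)² · (0.2356 + 0.2500) / 0.0144
  = 13.0177 · 0.4856 / 0.0144
  = 438.98
Design effect: 2.43 × 438.98 = 1066.73.
Round up → n = 1067 per group.

n = 1067 per group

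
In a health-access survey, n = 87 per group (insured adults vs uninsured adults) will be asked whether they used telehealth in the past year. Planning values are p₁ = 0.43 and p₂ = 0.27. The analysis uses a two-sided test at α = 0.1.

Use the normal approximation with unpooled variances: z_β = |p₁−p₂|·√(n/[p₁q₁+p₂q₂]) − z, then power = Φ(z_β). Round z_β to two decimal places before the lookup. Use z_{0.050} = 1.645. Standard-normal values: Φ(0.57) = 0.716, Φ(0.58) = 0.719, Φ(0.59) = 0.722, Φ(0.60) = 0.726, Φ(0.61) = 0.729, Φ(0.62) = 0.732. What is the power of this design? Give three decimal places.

z_β = |p₁−p₂|·√(n/[p₁q₁+p₂q₂]) − z_{α/2}
    = 0.16 · √(87/0.4422) − 1.645
    = 0.16 · 14.0265 − 1.645
    = 2.2442 − 1.645 = 0.5992 → 0.60
Power = Φ(0.60) = 0.726.

Power ≈ 0.726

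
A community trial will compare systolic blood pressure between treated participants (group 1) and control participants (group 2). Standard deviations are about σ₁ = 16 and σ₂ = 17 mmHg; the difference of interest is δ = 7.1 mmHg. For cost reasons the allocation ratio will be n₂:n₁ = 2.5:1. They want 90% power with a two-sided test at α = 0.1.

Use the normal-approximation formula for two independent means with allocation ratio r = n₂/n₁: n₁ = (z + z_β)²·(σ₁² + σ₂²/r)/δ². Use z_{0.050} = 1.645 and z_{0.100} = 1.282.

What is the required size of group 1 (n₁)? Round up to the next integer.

n₁ = (z_{α/2} + z_β)² · (σ₁² + σ₂²/r) / δ²
   = (1.645 + 1.282)² · (16² + 17²/2.5) / 7.1²
   = 8.5673 · (256 + 115.6) / 50.41
   = 8.5673 · 371.6 / 50.41
   = 63.15
Round up → n₁ = 64; n₂ = r·n₁ = 2.5 × 64 = 160.

n₁ = 64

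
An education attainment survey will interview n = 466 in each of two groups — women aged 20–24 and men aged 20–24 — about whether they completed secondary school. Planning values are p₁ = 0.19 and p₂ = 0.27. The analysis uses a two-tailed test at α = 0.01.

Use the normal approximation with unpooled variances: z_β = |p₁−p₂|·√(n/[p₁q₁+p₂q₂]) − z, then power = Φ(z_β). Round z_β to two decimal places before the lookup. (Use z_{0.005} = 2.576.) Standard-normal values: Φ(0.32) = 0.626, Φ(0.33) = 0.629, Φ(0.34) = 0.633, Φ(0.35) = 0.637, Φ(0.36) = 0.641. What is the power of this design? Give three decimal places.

z_β = |p₁−p₂|·√(n/[p₁q₁+p₂q₂]) − z_{α/2}
    = 0.08 · √(466/0.3510) − 2.576
    = 0.08 · 36.4367 − 2.576
    = 2.9149 − 2.576 = 0.3389 → 0.34
Power = Φ(0.34) = 0.633.

Power ≈ 0.633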